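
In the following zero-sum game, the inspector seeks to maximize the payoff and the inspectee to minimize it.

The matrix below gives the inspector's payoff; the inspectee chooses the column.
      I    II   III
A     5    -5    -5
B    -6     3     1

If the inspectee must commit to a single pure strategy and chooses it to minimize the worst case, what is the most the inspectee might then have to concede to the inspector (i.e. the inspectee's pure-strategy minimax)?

The worst case (largest entry) in each column is I: 5, II: 3, III: 1.
The best (smallest) of these is 1.

1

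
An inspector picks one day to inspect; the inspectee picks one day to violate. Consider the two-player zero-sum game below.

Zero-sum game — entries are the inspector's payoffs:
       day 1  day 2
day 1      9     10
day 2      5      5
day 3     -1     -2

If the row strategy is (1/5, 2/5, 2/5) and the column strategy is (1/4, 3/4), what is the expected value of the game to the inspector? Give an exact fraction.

13/4

Against (1/4, 3/4), each row's expected payoff is day 1: 39/4; day 2: 5; day 3: -7/4.
Taking the (1/5, 2/5, 2/5)-weighted average: (1/5)·(39/4) + (2/5)·(5) + (2/5)·(-7/4) = 13/4.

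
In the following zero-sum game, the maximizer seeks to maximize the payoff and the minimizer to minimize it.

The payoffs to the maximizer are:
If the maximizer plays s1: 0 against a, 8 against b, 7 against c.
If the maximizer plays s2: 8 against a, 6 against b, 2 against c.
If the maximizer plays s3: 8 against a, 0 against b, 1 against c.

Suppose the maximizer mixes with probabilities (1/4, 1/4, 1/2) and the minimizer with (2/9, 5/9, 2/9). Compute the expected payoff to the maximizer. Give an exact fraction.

35/9

Against (2/9, 5/9, 2/9), each row's expected payoff is s1: 6; s2: 50/9; s3: 2.
Taking the (1/4, 1/4, 1/2)-weighted average: (1/4)·(6) + (1/4)·(50/9) + (1/2)·(2) = 35/9.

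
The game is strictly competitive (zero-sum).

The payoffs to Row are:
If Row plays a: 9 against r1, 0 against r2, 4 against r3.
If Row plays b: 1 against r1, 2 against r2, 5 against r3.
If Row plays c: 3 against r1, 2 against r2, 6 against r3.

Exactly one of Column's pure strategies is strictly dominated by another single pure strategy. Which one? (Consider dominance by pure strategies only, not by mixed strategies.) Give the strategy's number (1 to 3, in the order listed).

Column prefers columns that give Row less. Compare r3 with r2: 0 < 4, 2 < 5, 2 < 6.
So r2 strictly dominates r3 for Column; r3 is strictly dominated.

3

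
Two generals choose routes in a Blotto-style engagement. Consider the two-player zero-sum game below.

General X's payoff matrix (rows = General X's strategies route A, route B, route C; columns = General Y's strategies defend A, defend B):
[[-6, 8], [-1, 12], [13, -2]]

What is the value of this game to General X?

Row route A is strictly dominated by row route B, so General X never plays it.
The remaining 2×2 game on (route B, route C) × (defend A, defend B) has no saddle point. Let General X play route B with probability p; indifference gives −p + 13(1−p) = 12p − 2(1−p), so p = 15/28.
Similarly General Y's optimal q on defend A is 1/2, and the value is -1·(1/2) + (12)·(1/2) = 11/2.

11/2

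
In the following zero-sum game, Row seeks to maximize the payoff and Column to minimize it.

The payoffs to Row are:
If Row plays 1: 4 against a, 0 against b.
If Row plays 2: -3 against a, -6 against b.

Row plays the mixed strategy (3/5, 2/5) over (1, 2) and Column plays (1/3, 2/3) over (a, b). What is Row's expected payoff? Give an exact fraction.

-6/5

Against (1/3, 2/3), each row's expected payoff is 1: 4/3; 2: -5.
Taking the (3/5, 2/5)-weighted average: (3/5)·(4/3) + (2/5)·(-5) = -6/5.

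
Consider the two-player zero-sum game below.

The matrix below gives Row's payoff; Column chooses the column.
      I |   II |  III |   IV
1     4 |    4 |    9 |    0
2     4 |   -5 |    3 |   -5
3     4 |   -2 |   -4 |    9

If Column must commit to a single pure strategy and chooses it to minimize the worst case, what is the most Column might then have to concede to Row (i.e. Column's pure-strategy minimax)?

The worst case (largest entry) in each column is I: 4, II: 4, III: 9, IV: 9.
The best (smallest) of these is 4.

4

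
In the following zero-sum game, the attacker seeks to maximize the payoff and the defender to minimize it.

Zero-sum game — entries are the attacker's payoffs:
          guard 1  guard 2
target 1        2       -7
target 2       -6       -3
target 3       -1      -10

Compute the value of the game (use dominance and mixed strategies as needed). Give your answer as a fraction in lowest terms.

Row target 3 is strictly dominated by row target 1, so the attacker never plays it.
The remaining 2×2 game on (target 1, target 2) × (guard 1, guard 2) has no saddle point. Let the attacker play target 1 with probability p; indifference gives 2p − 6(1−p) = −7p − 3(1−p), so p = 1/4.
Similarly the defender's optimal q on guard 1 is 1/3, and the value is 2·(1/3) + (-7)·(2/3) = -4.

-4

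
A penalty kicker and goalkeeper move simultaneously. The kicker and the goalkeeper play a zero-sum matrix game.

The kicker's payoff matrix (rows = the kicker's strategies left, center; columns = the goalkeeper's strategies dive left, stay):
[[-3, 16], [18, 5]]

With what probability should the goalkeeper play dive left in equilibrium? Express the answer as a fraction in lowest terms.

Row minima are -3 and 5, so the kicker's maximin is 5; column maxima are 18 and 16, so the goalkeeper's minimax is 16. These differ, so the equilibrium is in mixed strategies.
Let the goalkeeper play dive left with probability q. The kicker is indifferent when −3q + 16(1−q) = 18q + 5(1−q), giving q = 11/32.

11/32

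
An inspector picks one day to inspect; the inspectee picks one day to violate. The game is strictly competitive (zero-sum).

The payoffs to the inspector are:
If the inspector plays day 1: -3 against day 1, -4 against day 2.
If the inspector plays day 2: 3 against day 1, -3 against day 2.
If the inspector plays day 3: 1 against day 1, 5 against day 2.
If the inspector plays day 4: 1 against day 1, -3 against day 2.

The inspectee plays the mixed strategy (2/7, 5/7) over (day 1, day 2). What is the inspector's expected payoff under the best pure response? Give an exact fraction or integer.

27/7

day 1: (-3)·(2/7) + (-4)·(5/7) = -26/7.
day 2: (3)·(2/7) + (-3)·(5/7) = -9/7.
day 3: (1)·(2/7) + (5)·(5/7) = 27/7.
day 4: (1)·(2/7) + (-3)·(5/7) = -13/7.
The best pure response is day 3 with expected payoff 27/7.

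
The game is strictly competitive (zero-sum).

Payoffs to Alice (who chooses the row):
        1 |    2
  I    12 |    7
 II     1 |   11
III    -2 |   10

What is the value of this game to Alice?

25/3

Row III is strictly dominated by row II, so Alice never plays it.
The remaining 2×2 game on (I, II) × (1, 2) has no saddle point. Let Alice play I with probability p; indifference gives 12p + (1−p) = 7p + 11(1−p), so p = 2/3.
Similarly Bob's optimal q on 1 is 4/15, and the value is 12·(4/15) + (7)·(11/15) = 25/3.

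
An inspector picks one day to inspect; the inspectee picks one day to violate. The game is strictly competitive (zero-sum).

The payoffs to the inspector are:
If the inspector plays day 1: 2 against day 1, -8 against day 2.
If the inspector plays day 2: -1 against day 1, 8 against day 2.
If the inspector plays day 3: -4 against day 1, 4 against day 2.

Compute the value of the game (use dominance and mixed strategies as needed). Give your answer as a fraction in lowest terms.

8/19

Row day 3 is strictly dominated by row day 2, so the inspector never plays it.
The remaining 2×2 game on (day 1, day 2) × (day 1, day 2) has no saddle point. Let the inspector play day 1 with probability p; indifference gives 2p − (1−p) = −8p + 8(1−p), so p = 9/19.
Similarly the inspectee's optimal q on day 1 is 16/19, and the value is 2·(16/19) + (-8)·(3/19) = 8/19.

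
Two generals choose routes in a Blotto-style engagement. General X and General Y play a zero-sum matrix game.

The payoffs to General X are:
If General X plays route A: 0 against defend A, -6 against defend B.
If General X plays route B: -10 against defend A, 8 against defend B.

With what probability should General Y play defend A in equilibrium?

Row minima are -6 and -10, so General X's maximin is -6; column maxima are 0 and 8, so General Y's minimax is 0. These differ, so the equilibrium is in mixed strategies.
Let General Y play defend A with probability q. General X is indifferent when −6(1−q) = −10q + 8(1−q), giving q = 7/12.

7/12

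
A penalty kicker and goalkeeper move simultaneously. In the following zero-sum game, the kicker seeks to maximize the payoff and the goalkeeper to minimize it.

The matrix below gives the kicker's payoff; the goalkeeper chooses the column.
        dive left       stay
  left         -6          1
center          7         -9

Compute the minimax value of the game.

-47/23

Row minima are -6 and -9, so the kicker's maximin is -6; column maxima are 7 and 1, so the goalkeeper's minimax is 1. These differ, so the equilibrium is in mixed strategies.
Let the kicker play left with probability p. The goalkeeper is indifferent when −6p + 7(1−p) = p − 9(1−p), giving p = 16/23.
Let the goalkeeper play dive left with probability q. The kicker is indifferent when −6q + (1−q) = 7q − 9(1−q), giving q = 10/23.
The value is -6·(10/23) + (1)·(13/23) = -47/23.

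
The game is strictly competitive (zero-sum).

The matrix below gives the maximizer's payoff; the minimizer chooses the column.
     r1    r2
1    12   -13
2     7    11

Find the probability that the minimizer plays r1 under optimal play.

24/29

Row minima are -13 and 7, so the maximizer's maximin is 7; column maxima are 12 and 11, so the minimizer's minimax is 11. These differ, so the equilibrium is in mixed strategies.
Let the minimizer play r1 with probability q. The maximizer is indifferent when 12q − 13(1−q) = 7q + 11(1−q), giving q = 24/29.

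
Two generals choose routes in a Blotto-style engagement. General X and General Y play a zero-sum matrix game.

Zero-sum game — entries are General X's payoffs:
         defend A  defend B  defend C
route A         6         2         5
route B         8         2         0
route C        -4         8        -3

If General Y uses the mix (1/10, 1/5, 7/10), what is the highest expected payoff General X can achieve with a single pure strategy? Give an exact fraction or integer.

route A: (6)·(1/10) + (2)·(1/5) + (5)·(7/10) = 9/2.
route B: (8)·(1/10) + (2)·(1/5) + (0)·(7/10) = 6/5.
route C: (-4)·(1/10) + (8)·(1/5) + (-3)·(7/10) = -9/10.
The best pure response is route A with expected payoff 9/2.

9/2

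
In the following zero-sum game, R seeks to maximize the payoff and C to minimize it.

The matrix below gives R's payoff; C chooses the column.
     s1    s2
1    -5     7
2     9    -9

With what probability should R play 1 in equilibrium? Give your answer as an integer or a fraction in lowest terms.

Row minima are -5 and -9, so R's maximin is -5; column maxima are 9 and 7, so C's minimax is 7. These differ, so the equilibrium is in mixed strategies.
Let R play 1 with probability p. C is indifferent when −5p + 9(1−p) = 7p − 9(1−p), giving p = 3/5.

3/5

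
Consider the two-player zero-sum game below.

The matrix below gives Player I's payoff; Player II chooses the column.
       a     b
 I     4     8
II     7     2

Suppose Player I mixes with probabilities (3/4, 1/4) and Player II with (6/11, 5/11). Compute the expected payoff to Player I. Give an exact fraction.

61/11

Against (6/11, 5/11), each row's expected payoff is I: 64/11; II: 52/11.
Taking the (3/4, 1/4)-weighted average: (3/4)·(64/11) + (1/4)·(52/11) = 61/11.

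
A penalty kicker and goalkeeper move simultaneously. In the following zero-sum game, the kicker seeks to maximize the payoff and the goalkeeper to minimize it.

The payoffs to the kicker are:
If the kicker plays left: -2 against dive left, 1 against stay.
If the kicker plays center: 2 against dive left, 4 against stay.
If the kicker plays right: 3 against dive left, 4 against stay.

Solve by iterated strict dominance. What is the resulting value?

Row left is strictly dominated by row center (2>-2, 4>1); eliminate left.
Column stay is strictly dominated by dive left for the goalkeeper (2<4, 3<4); eliminate stay.
Row center is strictly dominated by row right (3>2); eliminate center.
Only (right, dive left) remains, with payoff 3.

3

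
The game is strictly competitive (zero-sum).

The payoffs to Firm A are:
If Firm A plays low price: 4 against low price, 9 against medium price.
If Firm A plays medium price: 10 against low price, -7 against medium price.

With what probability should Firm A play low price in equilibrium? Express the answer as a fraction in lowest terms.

17/22

Row minima are 4 and -7, so Firm A's maximin is 4; column maxima are 10 and 9, so Firm B's minimax is 9. These differ, so the equilibrium is in mixed strategies.
Let Firm A play low price with probability p. Firm B is indifferent when 4p + 10(1−p) = 9p − 7(1−p), giving p = 17/22.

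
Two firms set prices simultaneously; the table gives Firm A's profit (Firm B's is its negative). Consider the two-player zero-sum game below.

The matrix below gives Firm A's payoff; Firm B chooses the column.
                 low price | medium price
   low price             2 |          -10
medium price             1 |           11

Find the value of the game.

Row minima are -10 and 1, so Firm A's maximin is 1; column maxima are 2 and 11, so Firm B's minimax is 2. These differ, so the equilibrium is in mixed strategies.
Let Firm A play low price with probability p. Firm B is indifferent when 2p + (1−p) = −10p + 11(1−p), giving p = 5/11.
Let Firm B play low price with probability q. Firm A is indifferent when 2q − 10(1−q) = q + 11(1−q), giving q = 21/22.
The value is 2·(21/22) + (-10)·(1/22) = 16/11.

16/11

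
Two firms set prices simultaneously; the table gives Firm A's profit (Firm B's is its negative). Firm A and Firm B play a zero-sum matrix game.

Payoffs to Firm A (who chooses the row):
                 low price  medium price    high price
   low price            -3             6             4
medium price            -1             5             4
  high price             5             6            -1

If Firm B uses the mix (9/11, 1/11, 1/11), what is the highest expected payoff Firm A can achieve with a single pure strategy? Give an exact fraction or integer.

low price: (-3)·(9/11) + (6)·(1/11) + (4)·(1/11) = -17/11.
medium price: (-1)·(9/11) + (5)·(1/11) + (4)·(1/11) = 0.
high price: (5)·(9/11) + (6)·(1/11) + (-1)·(1/11) = 50/11.
The best pure response is high price with expected payoff 50/11.

50/11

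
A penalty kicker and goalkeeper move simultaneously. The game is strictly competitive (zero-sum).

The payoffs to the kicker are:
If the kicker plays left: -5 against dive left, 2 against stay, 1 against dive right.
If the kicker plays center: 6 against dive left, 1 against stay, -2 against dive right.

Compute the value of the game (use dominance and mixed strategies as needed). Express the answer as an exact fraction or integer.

-2/7

Column stay is strictly dominated by dive right for the goalkeeper (it gives the kicker more in every row).
The remaining 2×2 game on (left, center) × (dive left, dive right) has no saddle point. Let the kicker play left with probability p; indifference gives −5p + 6(1−p) = p − 2(1−p), so p = 4/7.
Similarly the goalkeeper's optimal q on dive left is 3/14, and the value is -5·(3/14) + (1)·(11/14) = -2/7.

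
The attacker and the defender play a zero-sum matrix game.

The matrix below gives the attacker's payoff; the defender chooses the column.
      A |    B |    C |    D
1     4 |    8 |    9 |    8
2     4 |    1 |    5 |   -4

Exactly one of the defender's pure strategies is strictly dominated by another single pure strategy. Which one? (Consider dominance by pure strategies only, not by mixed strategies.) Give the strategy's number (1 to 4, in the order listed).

The defender prefers columns that give the attacker less. Compare C with A: 4 < 9, 4 < 5.
So A strictly dominates C for the defender; C is strictly dominated.

3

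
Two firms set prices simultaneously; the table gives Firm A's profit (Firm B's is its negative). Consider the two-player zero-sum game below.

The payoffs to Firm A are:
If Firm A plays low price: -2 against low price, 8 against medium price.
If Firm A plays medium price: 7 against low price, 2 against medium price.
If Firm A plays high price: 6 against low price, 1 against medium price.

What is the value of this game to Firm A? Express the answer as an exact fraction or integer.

4

Row high price is strictly dominated by row medium price, so Firm A never plays it.
The remaining 2×2 game on (low price, medium price) × (low price, medium price) has no saddle point. Let Firm A play low price with probability p; indifference gives −2p + 7(1−p) = 8p + 2(1−p), so p = 1/3.
Similarly Firm B's optimal q on low price is 2/5, and the value is -2·(2/5) + (8)·(3/5) = 4.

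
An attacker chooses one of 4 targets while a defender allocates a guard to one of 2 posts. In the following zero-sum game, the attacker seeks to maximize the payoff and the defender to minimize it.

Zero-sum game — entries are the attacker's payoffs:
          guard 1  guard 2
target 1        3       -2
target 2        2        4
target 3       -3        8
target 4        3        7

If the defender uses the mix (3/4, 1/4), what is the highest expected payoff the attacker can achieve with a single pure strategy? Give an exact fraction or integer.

4

target 1: (3)·(3/4) + (-2)·(1/4) = 7/4.
target 2: (2)·(3/4) + (4)·(1/4) = 5/2.
target 3: (-3)·(3/4) + (8)·(1/4) = -1/4.
target 4: (3)·(3/4) + (7)·(1/4) = 4.
The best pure response is target 4 with expected payoff 4.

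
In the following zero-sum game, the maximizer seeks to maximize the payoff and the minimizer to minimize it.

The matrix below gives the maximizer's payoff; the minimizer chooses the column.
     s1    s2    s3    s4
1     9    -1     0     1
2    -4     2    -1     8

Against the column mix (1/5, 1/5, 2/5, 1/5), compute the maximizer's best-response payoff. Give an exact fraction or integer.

1: (9)·(1/5) + (-1)·(1/5) + (0)·(2/5) + (1)·(1/5) = 9/5.
2: (-4)·(1/5) + (2)·(1/5) + (-1)·(2/5) + (8)·(1/5) = 4/5.
The best pure response is 1 with expected payoff 9/5.

9/5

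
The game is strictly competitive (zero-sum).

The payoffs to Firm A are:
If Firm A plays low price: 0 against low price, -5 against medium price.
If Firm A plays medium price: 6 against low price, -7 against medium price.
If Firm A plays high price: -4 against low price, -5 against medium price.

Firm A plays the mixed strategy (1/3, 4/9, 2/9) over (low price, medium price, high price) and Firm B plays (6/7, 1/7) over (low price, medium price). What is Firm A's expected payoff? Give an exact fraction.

43/63

Against (6/7, 1/7), each row's expected payoff is low price: -5/7; medium price: 29/7; high price: -29/7.
Taking the (1/3, 4/9, 2/9)-weighted average: (1/3)·(-5/7) + (4/9)·(29/7) + (2/9)·(-29/7) = 43/63.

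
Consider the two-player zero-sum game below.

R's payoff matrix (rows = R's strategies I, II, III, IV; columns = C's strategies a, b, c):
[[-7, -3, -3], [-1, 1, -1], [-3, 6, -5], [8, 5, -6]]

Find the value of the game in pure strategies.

-1

Row minima: -7, -1, -5, -6 → R's maximin is -1.
Column maxima: 8, 6, -1 → C's minimax is -1.
They coincide at (II, c), so the value is -1.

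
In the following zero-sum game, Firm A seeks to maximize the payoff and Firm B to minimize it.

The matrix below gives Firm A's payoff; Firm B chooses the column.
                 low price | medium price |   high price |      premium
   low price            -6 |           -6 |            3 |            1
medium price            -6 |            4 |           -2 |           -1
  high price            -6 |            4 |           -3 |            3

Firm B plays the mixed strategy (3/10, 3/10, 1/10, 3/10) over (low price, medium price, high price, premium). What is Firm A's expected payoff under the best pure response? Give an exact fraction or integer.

low price: (-6)·(3/10) + (-6)·(3/10) + (3)·(1/10) + (1)·(3/10) = -3.
medium price: (-6)·(3/10) + (4)·(3/10) + (-2)·(1/10) + (-1)·(3/10) = -11/10.
high price: (-6)·(3/10) + (4)·(3/10) + (-3)·(1/10) + (3)·(3/10) = 0.
The best pure response is high price with expected payoff 0.

0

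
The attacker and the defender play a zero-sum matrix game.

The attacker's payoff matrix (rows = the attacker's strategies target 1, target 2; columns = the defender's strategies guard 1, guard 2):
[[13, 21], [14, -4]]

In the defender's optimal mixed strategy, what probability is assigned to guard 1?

Row minima are 13 and -4, so the attacker's maximin is 13; column maxima are 14 and 21, so the defender's minimax is 14. These differ, so the equilibrium is in mixed strategies.
Let the defender play guard 1 with probability q. The attacker is indifferent when 13q + 21(1−q) = 14q − 4(1−q), giving q = 25/26.

25/26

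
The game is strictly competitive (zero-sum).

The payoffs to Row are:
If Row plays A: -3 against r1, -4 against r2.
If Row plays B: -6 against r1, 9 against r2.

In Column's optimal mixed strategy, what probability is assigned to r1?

13/16

Row minima are -4 and -6, so Row's maximin is -4; column maxima are -3 and 9, so Column's minimax is -3. These differ, so the equilibrium is in mixed strategies.
Let Column play r1 with probability q. Row is indifferent when −3q − 4(1−q) = −6q + 9(1−q), giving q = 13/16.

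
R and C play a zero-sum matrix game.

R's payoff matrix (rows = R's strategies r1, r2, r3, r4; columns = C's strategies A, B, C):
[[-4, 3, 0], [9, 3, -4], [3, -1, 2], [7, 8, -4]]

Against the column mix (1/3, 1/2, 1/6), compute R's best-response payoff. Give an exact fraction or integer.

17/3

r1: (-4)·(1/3) + (3)·(1/2) + (0)·(1/6) = 1/6.
r2: (9)·(1/3) + (3)·(1/2) + (-4)·(1/6) = 23/6.
r3: (3)·(1/3) + (-1)·(1/2) + (2)·(1/6) = 5/6.
r4: (7)·(1/3) + (8)·(1/2) + (-4)·(1/6) = 17/3.
The best pure response is r4 with expected payoff 17/3.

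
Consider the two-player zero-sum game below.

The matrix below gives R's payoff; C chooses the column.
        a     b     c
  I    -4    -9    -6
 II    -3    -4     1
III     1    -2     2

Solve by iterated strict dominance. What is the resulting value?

-2

Column c is strictly dominated by b for C (-9<-6, -4<1, -2<2); eliminate c.
Row I is strictly dominated by row II (-3>-4, -4>-9); eliminate I.
Row II is strictly dominated by row III (1>-3, -2>-4); eliminate II.
Column a is strictly dominated by b for C (-2<1); eliminate a.
Only (III, b) remains, with payoff -2.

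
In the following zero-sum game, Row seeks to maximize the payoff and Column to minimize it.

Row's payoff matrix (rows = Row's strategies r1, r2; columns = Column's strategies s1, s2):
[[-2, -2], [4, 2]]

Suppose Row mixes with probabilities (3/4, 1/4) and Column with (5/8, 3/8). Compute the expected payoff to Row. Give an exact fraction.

Against (5/8, 3/8), each row's expected payoff is r1: -2; r2: 13/4.
Taking the (3/4, 1/4)-weighted average: (3/4)·(-2) + (1/4)·(13/4) = -11/16.

-11/16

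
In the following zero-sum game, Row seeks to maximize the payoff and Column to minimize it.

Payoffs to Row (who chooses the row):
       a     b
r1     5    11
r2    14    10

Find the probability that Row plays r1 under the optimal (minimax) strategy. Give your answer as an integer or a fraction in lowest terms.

2/5

Row minima are 5 and 10, so Row's maximin is 10; column maxima are 14 and 11, so Column's minimax is 11. These differ, so the equilibrium is in mixed strategies.
Let Row play r1 with probability p. Column is indifferent when 5p + 14(1−p) = 11p + 10(1−p), giving p = 2/5.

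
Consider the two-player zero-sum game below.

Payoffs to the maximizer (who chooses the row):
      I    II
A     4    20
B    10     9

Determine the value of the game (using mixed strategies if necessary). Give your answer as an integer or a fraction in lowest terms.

Row minima are 4 and 9, so the maximizer's maximin is 9; column maxima are 10 and 20, so the minimizer's minimax is 10. These differ, so the equilibrium is in mixed strategies.
Let the maximizer play A with probability p. The minimizer is indifferent when 4p + 10(1−p) = 20p + 9(1−p), giving p = 1/17.
Let the minimizer play I with probability q. The maximizer is indifferent when 4q + 20(1−q) = 10q + 9(1−q), giving q = 11/17.
The value is 4·(11/17) + (20)·(6/17) = 164/17.

164/17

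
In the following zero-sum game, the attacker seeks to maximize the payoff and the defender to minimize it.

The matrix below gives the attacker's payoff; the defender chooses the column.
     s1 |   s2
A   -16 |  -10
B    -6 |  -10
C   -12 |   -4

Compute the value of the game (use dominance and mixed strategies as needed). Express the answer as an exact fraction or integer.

-8

Row A is strictly dominated by row C, so the attacker never plays it.
The remaining 2×2 game on (B, C) × (s1, s2) has no saddle point. Let the attacker play B with probability p; indifference gives −6p − 12(1−p) = −10p − 4(1−p), so p = 2/3.
Similarly the defender's optimal q on s1 is 1/2, and the value is -6·(1/2) + (-10)·(1/2) = -8.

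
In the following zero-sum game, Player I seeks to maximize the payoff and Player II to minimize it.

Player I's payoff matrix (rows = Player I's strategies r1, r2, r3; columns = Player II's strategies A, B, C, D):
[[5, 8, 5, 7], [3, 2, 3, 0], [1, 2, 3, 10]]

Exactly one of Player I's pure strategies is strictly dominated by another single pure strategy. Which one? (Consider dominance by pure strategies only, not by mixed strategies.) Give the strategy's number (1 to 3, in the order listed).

Compare r2 with r1: 5 > 3, 8 > 2, 5 > 3, 7 > 0.
So r1 strictly dominates r2 for Player I; r2 is strictly dominated.

2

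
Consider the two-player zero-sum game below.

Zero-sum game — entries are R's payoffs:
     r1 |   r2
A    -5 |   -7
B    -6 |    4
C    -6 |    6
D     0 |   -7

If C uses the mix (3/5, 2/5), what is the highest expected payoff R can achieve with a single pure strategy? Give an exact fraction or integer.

-6/5

A: (-5)·(3/5) + (-7)·(2/5) = -29/5.
B: (-6)·(3/5) + (4)·(2/5) = -2.
C: (-6)·(3/5) + (6)·(2/5) = -6/5.
D: (0)·(3/5) + (-7)·(2/5) = -14/5.
The best pure response is C with expected payoff -6/5.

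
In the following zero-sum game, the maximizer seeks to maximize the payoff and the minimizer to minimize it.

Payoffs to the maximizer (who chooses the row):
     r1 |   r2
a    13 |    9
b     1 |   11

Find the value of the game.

67/7

Row minima are 9 and 1, so the maximizer's maximin is 9; column maxima are 13 and 11, so the minimizer's minimax is 11. These differ, so the equilibrium is in mixed strategies.
Let the maximizer play a with probability p. The minimizer is indifferent when 13p + (1−p) = 9p + 11(1−p), giving p = 5/7.
Let the minimizer play r1 with probability q. The maximizer is indifferent when 13q + 9(1−q) = q + 11(1−q), giving q = 1/7.
The value is 13·(1/7) + (9)·(6/7) = 67/7.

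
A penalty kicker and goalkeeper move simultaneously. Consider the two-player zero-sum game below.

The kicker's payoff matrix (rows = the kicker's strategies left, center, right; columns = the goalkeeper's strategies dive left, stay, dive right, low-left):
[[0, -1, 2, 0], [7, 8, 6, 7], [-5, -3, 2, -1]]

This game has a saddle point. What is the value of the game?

6

Row minima: -1, 6, -5 → the kicker's maximin is 6.
Column maxima: 7, 8, 6, 7 → the goalkeeper's minimax is 6.
They coincide at (center, dive right), so the value is 6.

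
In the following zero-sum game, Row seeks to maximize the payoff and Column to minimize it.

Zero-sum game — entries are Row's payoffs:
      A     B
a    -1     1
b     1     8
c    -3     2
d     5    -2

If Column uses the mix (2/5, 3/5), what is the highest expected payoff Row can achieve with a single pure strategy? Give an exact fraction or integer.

26/5

a: (-1)·(2/5) + (1)·(3/5) = 1/5.
b: (1)·(2/5) + (8)·(3/5) = 26/5.
c: (-3)·(2/5) + (2)·(3/5) = 0.
d: (5)·(2/5) + (-2)·(3/5) = 4/5.
The best pure response is b with expected payoff 26/5.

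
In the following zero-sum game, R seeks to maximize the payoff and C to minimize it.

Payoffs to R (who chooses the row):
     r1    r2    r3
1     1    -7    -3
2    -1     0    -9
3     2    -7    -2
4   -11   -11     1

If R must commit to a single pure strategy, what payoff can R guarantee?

The worst-case payoff for each row is 1: -7, 2: -9, 3: -7, 4: -11.
The best of these is -7.

-7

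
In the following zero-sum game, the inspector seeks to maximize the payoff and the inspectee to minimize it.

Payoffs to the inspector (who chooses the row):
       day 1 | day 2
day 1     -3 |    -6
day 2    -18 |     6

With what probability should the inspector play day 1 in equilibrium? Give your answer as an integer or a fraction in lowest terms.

Row minima are -6 and -18, so the inspector's maximin is -6; column maxima are -3 and 6, so the inspectee's minimax is -3. These differ, so the equilibrium is in mixed strategies.
Let the inspector play day 1 with probability p. The inspectee is indifferent when −3p − 18(1−p) = −6p + 6(1−p), giving p = 8/9.

8/9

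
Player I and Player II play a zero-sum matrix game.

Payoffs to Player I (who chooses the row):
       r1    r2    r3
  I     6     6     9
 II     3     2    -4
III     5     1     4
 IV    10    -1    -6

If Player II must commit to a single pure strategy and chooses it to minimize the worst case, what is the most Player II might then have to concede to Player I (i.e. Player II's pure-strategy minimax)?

6

The worst case (largest entry) in each column is r1: 10, r2: 6, r3: 9.
The best (smallest) of these is 6.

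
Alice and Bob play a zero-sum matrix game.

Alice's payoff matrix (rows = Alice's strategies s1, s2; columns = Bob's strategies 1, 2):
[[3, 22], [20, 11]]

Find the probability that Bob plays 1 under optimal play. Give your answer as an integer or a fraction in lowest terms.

Row minima are 3 and 11, so Alice's maximin is 11; column maxima are 20 and 22, so Bob's minimax is 20. These differ, so the equilibrium is in mixed strategies.
Let Bob play 1 with probability q. Alice is indifferent when 3q + 22(1−q) = 20q + 11(1−q), giving q = 11/28.

11/28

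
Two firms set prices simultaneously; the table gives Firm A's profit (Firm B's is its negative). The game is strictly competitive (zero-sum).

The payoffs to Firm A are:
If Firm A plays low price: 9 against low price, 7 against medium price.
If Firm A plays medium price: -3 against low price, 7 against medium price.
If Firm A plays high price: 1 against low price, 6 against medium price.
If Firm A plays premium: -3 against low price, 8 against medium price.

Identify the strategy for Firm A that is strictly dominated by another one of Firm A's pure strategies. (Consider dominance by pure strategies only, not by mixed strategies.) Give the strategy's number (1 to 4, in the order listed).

Compare high price with low price: 9 > 1, 7 > 6.
So low price strictly dominates high price for Firm A; high price is strictly dominated.

3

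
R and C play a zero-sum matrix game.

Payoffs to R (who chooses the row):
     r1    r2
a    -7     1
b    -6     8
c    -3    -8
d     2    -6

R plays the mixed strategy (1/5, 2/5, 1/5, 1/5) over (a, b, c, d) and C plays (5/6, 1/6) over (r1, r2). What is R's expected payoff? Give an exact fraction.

-97/30

Against (5/6, 1/6), each row's expected payoff is a: -17/3; b: -11/3; c: -23/6; d: 2/3.
Taking the (1/5, 2/5, 1/5, 1/5)-weighted average: (1/5)·(-17/3) + (2/5)·(-11/3) + (1/5)·(-23/6) + (1/5)·(2/3) = -97/30.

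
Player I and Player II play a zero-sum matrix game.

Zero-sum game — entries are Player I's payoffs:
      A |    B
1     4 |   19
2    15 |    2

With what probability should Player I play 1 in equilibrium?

Row minima are 4 and 2, so Player I's maximin is 4; column maxima are 15 and 19, so Player II's minimax is 15. These differ, so the equilibrium is in mixed strategies.
Let Player I play 1 with probability p. Player II is indifferent when 4p + 15(1−p) = 19p + 2(1−p), giving p = 13/28.

13/28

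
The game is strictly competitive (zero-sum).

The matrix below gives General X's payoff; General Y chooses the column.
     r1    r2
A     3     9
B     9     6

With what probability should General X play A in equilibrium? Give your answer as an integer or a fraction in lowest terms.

Row minima are 3 and 6, so General X's maximin is 6; column maxima are 9 and 9, so General Y's minimax is 9. These differ, so the equilibrium is in mixed strategies.
Let General X play A with probability p. General Y is indifferent when 3p + 9(1−p) = 9p + 6(1−p), giving p = 1/3.

1/3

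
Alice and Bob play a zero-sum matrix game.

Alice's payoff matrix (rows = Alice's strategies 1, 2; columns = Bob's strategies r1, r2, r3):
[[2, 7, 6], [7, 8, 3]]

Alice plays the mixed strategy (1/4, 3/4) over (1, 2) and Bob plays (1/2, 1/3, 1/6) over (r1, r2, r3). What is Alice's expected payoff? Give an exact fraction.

Against (1/2, 1/3, 1/6), each row's expected payoff is 1: 13/3; 2: 20/3.
Taking the (1/4, 3/4)-weighted average: (1/4)·(13/3) + (3/4)·(20/3) = 73/12.

73/12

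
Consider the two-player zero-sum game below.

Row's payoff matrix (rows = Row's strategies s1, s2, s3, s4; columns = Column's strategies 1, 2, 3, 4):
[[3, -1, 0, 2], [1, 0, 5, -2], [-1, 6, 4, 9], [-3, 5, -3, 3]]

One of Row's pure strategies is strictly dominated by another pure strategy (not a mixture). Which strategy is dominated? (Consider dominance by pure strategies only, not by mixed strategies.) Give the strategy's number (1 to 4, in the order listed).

4

Compare s4 with s3: -1 > -3, 6 > 5, 4 > -3, 9 > 3.
So s3 strictly dominates s4 for Row; s4 is strictly dominated.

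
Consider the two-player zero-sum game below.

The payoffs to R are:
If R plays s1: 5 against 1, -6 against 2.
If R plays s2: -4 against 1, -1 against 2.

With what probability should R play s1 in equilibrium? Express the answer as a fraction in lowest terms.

Row minima are -6 and -4, so R's maximin is -4; column maxima are 5 and -1, so C's minimax is -1. These differ, so the equilibrium is in mixed strategies.
Let R play s1 with probability p. C is indifferent when 5p − 4(1−p) = −6p − (1−p), giving p = 3/14.

3/14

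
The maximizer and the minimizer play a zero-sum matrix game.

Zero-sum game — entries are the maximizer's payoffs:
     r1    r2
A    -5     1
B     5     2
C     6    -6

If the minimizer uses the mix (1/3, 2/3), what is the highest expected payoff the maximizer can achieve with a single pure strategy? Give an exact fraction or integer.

A: (-5)·(1/3) + (1)·(2/3) = -1.
B: (5)·(1/3) + (2)·(2/3) = 3.
C: (6)·(1/3) + (-6)·(2/3) = -2.
The best pure response is B with expected payoff 3.

3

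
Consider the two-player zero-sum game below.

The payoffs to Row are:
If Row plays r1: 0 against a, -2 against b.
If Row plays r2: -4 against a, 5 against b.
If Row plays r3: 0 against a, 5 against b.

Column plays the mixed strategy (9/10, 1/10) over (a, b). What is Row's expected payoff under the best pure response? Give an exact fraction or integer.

r1: (0)·(9/10) + (-2)·(1/10) = -1/5.
r2: (-4)·(9/10) + (5)·(1/10) = -31/10.
r3: (0)·(9/10) + (5)·(1/10) = 1/2.
The best pure response is r3 with expected payoff 1/2.

1/2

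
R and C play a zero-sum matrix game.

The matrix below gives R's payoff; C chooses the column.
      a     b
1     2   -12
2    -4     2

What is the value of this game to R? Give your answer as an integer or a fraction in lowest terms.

Row minima are -12 and -4, so R's maximin is -4; column maxima are 2 and 2, so C's minimax is 2. These differ, so the equilibrium is in mixed strategies.
Let R play 1 with probability p. C is indifferent when 2p − 4(1−p) = −12p + 2(1−p), giving p = 3/10.
Let C play a with probability q. R is indifferent when 2q − 12(1−q) = −4q + 2(1−q), giving q = 7/10.
The value is 2·(7/10) + (-12)·(3/10) = -11/5.

-11/5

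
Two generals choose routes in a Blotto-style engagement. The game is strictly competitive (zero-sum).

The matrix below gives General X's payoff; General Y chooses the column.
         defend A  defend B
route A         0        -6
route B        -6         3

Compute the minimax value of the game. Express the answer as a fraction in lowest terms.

Row minima are -6 and -6, so General X's maximin is -6; column maxima are 0 and 3, so General Y's minimax is 0. These differ, so the equilibrium is in mixed strategies.
Let General X play route A with probability p. General Y is indifferent when −6(1−p) = −6p + 3(1−p), giving p = 3/5.
Let General Y play defend A with probability q. General X is indifferent when −6(1−q) = −6q + 3(1−q), giving q = 3/5.
The value is 0·(3/5) + (-6)·(2/5) = -12/5.

-12/5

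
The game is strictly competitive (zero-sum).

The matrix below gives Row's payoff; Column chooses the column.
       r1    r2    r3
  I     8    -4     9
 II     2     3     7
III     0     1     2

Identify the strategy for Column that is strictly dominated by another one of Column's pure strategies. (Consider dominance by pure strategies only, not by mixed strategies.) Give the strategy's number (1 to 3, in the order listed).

Column prefers columns that give Row less. Compare r3 with r1: 8 < 9, 2 < 7, 0 < 2.
So r1 strictly dominates r3 for Column; r3 is strictly dominated.

3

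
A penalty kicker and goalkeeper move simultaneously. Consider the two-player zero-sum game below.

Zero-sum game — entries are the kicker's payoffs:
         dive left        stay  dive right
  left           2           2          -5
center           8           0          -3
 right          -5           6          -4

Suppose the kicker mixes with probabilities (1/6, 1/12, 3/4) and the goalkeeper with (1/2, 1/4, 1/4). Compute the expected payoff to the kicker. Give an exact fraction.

-19/16

Against (1/2, 1/4, 1/4), each row's expected payoff is left: 1/4; center: 13/4; right: -2.
Taking the (1/6, 1/12, 3/4)-weighted average: (1/6)·(1/4) + (1/12)·(13/4) + (3/4)·(-2) = -19/16.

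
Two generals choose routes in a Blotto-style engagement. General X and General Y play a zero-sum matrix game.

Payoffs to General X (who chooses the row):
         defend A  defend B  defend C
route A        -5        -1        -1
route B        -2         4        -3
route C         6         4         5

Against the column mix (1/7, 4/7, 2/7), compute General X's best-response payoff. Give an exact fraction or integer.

32/7

route A: (-5)·(1/7) + (-1)·(4/7) + (-1)·(2/7) = -11/7.
route B: (-2)·(1/7) + (4)·(4/7) + (-3)·(2/7) = 8/7.
route C: (6)·(1/7) + (4)·(4/7) + (5)·(2/7) = 32/7.
The best pure response is route C with expected payoff 32/7.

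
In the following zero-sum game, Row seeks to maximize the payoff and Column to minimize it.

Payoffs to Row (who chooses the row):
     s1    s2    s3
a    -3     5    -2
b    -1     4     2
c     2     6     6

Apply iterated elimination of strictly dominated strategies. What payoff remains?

Column s3 is strictly dominated by s1 for Column (-3<-2, -1<2, 2<6); eliminate s3.
Row b is strictly dominated by row c (2>-1, 6>4); eliminate b.
Column s2 is strictly dominated by s1 for Column (-3<5, 2<6); eliminate s2.
Row a is strictly dominated by row c (2>-3); eliminate a.
Only (c, s1) remains, with payoff 2.

2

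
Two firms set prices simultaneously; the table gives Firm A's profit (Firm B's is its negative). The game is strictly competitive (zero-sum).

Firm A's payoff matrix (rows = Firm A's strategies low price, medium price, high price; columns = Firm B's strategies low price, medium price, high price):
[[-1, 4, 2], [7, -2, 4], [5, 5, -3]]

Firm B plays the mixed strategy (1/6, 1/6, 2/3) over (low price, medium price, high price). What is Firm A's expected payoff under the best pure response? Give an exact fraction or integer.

7/2

low price: (-1)·(1/6) + (4)·(1/6) + (2)·(2/3) = 11/6.
medium price: (7)·(1/6) + (-2)·(1/6) + (4)·(2/3) = 7/2.
high price: (5)·(1/6) + (5)·(1/6) + (-3)·(2/3) = -1/3.
The best pure response is medium price with expected payoff 7/2.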